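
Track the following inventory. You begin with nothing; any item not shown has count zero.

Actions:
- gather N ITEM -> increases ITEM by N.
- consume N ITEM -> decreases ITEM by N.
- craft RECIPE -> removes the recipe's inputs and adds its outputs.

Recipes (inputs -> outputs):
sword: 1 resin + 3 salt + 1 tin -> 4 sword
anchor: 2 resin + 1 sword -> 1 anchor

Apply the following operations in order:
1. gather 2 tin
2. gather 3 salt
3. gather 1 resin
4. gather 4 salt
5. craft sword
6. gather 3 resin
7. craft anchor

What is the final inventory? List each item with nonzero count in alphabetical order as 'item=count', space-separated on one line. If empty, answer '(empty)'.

Answer: anchor=1 resin=1 salt=4 sword=3 tin=1

Derivation:
After 1 (gather 2 tin): tin=2
After 2 (gather 3 salt): salt=3 tin=2
After 3 (gather 1 resin): resin=1 salt=3 tin=2
After 4 (gather 4 salt): resin=1 salt=7 tin=2
After 5 (craft sword): salt=4 sword=4 tin=1
After 6 (gather 3 resin): resin=3 salt=4 sword=4 tin=1
After 7 (craft anchor): anchor=1 resin=1 salt=4 sword=3 tin=1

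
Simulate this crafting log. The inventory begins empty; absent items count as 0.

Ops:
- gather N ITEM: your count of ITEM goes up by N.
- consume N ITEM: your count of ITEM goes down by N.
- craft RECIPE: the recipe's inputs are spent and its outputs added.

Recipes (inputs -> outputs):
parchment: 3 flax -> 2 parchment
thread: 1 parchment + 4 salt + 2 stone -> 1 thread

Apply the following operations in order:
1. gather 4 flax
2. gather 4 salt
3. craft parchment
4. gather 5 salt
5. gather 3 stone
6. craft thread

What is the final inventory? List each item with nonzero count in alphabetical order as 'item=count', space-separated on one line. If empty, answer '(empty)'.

Answer: flax=1 parchment=1 salt=5 stone=1 thread=1

Derivation:
After 1 (gather 4 flax): flax=4
After 2 (gather 4 salt): flax=4 salt=4
After 3 (craft parchment): flax=1 parchment=2 salt=4
After 4 (gather 5 salt): flax=1 parchment=2 salt=9
After 5 (gather 3 stone): flax=1 parchment=2 salt=9 stone=3
After 6 (craft thread): flax=1 parchment=1 salt=5 stone=1 thread=1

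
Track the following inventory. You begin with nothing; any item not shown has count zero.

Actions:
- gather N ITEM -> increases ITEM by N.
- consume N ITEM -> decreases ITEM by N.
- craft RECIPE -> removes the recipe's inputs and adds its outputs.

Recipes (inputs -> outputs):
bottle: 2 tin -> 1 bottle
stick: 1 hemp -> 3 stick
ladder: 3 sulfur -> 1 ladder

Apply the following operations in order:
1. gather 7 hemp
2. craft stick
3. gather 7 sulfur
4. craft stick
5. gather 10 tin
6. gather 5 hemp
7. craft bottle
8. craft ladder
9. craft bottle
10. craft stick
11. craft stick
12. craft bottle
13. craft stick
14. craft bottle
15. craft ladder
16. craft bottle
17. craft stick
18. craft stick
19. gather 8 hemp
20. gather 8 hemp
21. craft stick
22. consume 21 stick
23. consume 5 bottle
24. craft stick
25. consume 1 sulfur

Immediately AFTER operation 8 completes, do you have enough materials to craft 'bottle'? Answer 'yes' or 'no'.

After 1 (gather 7 hemp): hemp=7
After 2 (craft stick): hemp=6 stick=3
After 3 (gather 7 sulfur): hemp=6 stick=3 sulfur=7
After 4 (craft stick): hemp=5 stick=6 sulfur=7
After 5 (gather 10 tin): hemp=5 stick=6 sulfur=7 tin=10
After 6 (gather 5 hemp): hemp=10 stick=6 sulfur=7 tin=10
After 7 (craft bottle): bottle=1 hemp=10 stick=6 sulfur=7 tin=8
After 8 (craft ladder): bottle=1 hemp=10 ladder=1 stick=6 sulfur=4 tin=8

Answer: yes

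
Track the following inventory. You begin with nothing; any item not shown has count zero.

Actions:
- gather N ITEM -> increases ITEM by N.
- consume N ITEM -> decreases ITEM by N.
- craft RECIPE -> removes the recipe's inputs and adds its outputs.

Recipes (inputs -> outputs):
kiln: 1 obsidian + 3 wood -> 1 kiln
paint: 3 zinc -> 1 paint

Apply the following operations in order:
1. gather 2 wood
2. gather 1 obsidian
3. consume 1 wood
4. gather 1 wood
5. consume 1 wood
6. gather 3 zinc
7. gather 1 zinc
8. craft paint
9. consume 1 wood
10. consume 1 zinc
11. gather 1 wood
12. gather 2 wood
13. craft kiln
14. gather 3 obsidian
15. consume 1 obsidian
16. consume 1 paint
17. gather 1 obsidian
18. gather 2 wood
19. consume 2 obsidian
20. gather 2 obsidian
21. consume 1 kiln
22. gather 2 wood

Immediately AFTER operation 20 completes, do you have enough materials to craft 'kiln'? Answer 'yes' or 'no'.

Answer: no

Derivation:
After 1 (gather 2 wood): wood=2
After 2 (gather 1 obsidian): obsidian=1 wood=2
After 3 (consume 1 wood): obsidian=1 wood=1
After 4 (gather 1 wood): obsidian=1 wood=2
After 5 (consume 1 wood): obsidian=1 wood=1
After 6 (gather 3 zinc): obsidian=1 wood=1 zinc=3
After 7 (gather 1 zinc): obsidian=1 wood=1 zinc=4
After 8 (craft paint): obsidian=1 paint=1 wood=1 zinc=1
After 9 (consume 1 wood): obsidian=1 paint=1 zinc=1
After 10 (consume 1 zinc): obsidian=1 paint=1
After 11 (gather 1 wood): obsidian=1 paint=1 wood=1
After 12 (gather 2 wood): obsidian=1 paint=1 wood=3
After 13 (craft kiln): kiln=1 paint=1
After 14 (gather 3 obsidian): kiln=1 obsidian=3 paint=1
After 15 (consume 1 obsidian): kiln=1 obsidian=2 paint=1
After 16 (consume 1 paint): kiln=1 obsidian=2
After 17 (gather 1 obsidian): kiln=1 obsidian=3
After 18 (gather 2 wood): kiln=1 obsidian=3 wood=2
After 19 (consume 2 obsidian): kiln=1 obsidian=1 wood=2
After 20 (gather 2 obsidian): kiln=1 obsidian=3 wood=2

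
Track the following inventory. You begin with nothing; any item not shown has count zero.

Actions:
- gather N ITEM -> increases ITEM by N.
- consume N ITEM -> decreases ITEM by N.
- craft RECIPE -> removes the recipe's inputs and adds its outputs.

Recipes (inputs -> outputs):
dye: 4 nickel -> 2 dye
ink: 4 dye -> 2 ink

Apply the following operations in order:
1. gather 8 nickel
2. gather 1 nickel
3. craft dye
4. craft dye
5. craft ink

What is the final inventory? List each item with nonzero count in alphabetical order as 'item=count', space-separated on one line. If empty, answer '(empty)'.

Answer: ink=2 nickel=1

Derivation:
After 1 (gather 8 nickel): nickel=8
After 2 (gather 1 nickel): nickel=9
After 3 (craft dye): dye=2 nickel=5
After 4 (craft dye): dye=4 nickel=1
After 5 (craft ink): ink=2 nickel=1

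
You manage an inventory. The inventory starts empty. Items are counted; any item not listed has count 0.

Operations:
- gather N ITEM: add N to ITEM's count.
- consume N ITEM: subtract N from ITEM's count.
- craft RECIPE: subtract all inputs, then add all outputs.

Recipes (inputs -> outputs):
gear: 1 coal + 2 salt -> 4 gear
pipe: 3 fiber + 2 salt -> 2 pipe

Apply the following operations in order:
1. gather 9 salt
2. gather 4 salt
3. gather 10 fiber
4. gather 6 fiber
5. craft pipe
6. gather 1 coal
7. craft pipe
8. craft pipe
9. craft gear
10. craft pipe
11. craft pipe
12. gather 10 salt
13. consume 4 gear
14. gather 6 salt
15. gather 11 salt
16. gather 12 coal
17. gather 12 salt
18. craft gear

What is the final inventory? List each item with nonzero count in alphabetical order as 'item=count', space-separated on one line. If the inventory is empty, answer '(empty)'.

Answer: coal=11 fiber=1 gear=4 pipe=10 salt=38

Derivation:
After 1 (gather 9 salt): salt=9
After 2 (gather 4 salt): salt=13
After 3 (gather 10 fiber): fiber=10 salt=13
After 4 (gather 6 fiber): fiber=16 salt=13
After 5 (craft pipe): fiber=13 pipe=2 salt=11
After 6 (gather 1 coal): coal=1 fiber=13 pipe=2 salt=11
After 7 (craft pipe): coal=1 fiber=10 pipe=4 salt=9
After 8 (craft pipe): coal=1 fiber=7 pipe=6 salt=7
After 9 (craft gear): fiber=7 gear=4 pipe=6 salt=5
After 10 (craft pipe): fiber=4 gear=4 pipe=8 salt=3
After 11 (craft pipe): fiber=1 gear=4 pipe=10 salt=1
After 12 (gather 10 salt): fiber=1 gear=4 pipe=10 salt=11
After 13 (consume 4 gear): fiber=1 pipe=10 salt=11
After 14 (gather 6 salt): fiber=1 pipe=10 salt=17
After 15 (gather 11 salt): fiber=1 pipe=10 salt=28
After 16 (gather 12 coal): coal=12 fiber=1 pipe=10 salt=28
After 17 (gather 12 salt): coal=12 fiber=1 pipe=10 salt=40
After 18 (craft gear): coal=11 fiber=1 gear=4 pipe=10 salt=38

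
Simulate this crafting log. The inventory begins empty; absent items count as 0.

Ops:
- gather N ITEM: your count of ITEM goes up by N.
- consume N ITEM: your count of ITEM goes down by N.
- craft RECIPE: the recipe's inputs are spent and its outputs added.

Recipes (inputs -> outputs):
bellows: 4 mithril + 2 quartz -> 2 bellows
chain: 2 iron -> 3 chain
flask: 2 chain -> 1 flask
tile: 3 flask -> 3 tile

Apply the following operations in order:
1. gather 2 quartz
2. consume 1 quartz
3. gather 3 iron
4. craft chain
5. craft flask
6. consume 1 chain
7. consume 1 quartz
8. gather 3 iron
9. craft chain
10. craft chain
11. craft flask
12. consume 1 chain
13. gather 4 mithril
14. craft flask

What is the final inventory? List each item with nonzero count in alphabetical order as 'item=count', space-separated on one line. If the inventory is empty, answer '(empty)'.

After 1 (gather 2 quartz): quartz=2
After 2 (consume 1 quartz): quartz=1
After 3 (gather 3 iron): iron=3 quartz=1
After 4 (craft chain): chain=3 iron=1 quartz=1
After 5 (craft flask): chain=1 flask=1 iron=1 quartz=1
After 6 (consume 1 chain): flask=1 iron=1 quartz=1
After 7 (consume 1 quartz): flask=1 iron=1
After 8 (gather 3 iron): flask=1 iron=4
After 9 (craft chain): chain=3 flask=1 iron=2
After 10 (craft chain): chain=6 flask=1
After 11 (craft flask): chain=4 flask=2
After 12 (consume 1 chain): chain=3 flask=2
After 13 (gather 4 mithril): chain=3 flask=2 mithril=4
After 14 (craft flask): chain=1 flask=3 mithril=4

Answer: chain=1 flask=3 mithril=4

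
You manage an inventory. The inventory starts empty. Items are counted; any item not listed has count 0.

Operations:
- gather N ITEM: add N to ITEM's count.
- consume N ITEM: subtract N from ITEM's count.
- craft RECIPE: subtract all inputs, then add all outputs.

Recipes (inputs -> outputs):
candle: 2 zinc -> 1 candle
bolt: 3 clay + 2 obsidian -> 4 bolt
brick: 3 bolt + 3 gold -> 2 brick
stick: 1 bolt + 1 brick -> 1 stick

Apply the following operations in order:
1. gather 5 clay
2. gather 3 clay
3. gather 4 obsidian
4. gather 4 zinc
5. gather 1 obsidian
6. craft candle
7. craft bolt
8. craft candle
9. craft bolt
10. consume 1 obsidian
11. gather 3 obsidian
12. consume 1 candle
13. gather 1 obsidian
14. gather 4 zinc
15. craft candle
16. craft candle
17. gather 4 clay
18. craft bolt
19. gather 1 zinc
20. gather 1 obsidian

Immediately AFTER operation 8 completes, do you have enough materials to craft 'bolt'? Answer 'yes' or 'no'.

After 1 (gather 5 clay): clay=5
After 2 (gather 3 clay): clay=8
After 3 (gather 4 obsidian): clay=8 obsidian=4
After 4 (gather 4 zinc): clay=8 obsidian=4 zinc=4
After 5 (gather 1 obsidian): clay=8 obsidian=5 zinc=4
After 6 (craft candle): candle=1 clay=8 obsidian=5 zinc=2
After 7 (craft bolt): bolt=4 candle=1 clay=5 obsidian=3 zinc=2
After 8 (craft candle): bolt=4 candle=2 clay=5 obsidian=3

Answer: yes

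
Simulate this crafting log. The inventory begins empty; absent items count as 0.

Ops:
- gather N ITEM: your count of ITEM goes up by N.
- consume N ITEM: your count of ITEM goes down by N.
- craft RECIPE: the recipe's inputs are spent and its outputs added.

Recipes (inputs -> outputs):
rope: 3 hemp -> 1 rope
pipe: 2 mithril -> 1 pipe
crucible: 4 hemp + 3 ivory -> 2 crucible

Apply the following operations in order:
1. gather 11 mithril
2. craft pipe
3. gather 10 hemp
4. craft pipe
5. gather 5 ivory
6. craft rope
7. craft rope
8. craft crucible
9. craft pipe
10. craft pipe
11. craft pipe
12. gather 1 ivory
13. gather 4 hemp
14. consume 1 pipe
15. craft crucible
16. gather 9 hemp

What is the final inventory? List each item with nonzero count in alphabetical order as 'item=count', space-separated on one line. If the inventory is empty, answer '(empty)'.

After 1 (gather 11 mithril): mithril=11
After 2 (craft pipe): mithril=9 pipe=1
After 3 (gather 10 hemp): hemp=10 mithril=9 pipe=1
After 4 (craft pipe): hemp=10 mithril=7 pipe=2
After 5 (gather 5 ivory): hemp=10 ivory=5 mithril=7 pipe=2
After 6 (craft rope): hemp=7 ivory=5 mithril=7 pipe=2 rope=1
After 7 (craft rope): hemp=4 ivory=5 mithril=7 pipe=2 rope=2
After 8 (craft crucible): crucible=2 ivory=2 mithril=7 pipe=2 rope=2
After 9 (craft pipe): crucible=2 ivory=2 mithril=5 pipe=3 rope=2
After 10 (craft pipe): crucible=2 ivory=2 mithril=3 pipe=4 rope=2
After 11 (craft pipe): crucible=2 ivory=2 mithril=1 pipe=5 rope=2
After 12 (gather 1 ivory): crucible=2 ivory=3 mithril=1 pipe=5 rope=2
After 13 (gather 4 hemp): crucible=2 hemp=4 ivory=3 mithril=1 pipe=5 rope=2
After 14 (consume 1 pipe): crucible=2 hemp=4 ivory=3 mithril=1 pipe=4 rope=2
After 15 (craft crucible): crucible=4 mithril=1 pipe=4 rope=2
After 16 (gather 9 hemp): crucible=4 hemp=9 mithril=1 pipe=4 rope=2

Answer: crucible=4 hemp=9 mithril=1 pipe=4 rope=2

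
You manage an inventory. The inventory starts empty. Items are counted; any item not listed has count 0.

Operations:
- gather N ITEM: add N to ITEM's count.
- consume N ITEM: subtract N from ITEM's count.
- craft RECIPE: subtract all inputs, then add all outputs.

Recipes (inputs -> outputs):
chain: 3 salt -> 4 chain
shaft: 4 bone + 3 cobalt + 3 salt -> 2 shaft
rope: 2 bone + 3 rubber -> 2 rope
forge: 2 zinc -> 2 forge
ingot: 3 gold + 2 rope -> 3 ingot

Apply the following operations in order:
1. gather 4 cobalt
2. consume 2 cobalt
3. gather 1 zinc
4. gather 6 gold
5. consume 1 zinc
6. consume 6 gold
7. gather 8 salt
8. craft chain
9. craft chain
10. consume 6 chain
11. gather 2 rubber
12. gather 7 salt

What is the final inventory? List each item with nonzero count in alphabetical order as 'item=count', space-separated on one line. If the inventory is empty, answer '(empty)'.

Answer: chain=2 cobalt=2 rubber=2 salt=9

Derivation:
After 1 (gather 4 cobalt): cobalt=4
After 2 (consume 2 cobalt): cobalt=2
After 3 (gather 1 zinc): cobalt=2 zinc=1
After 4 (gather 6 gold): cobalt=2 gold=6 zinc=1
After 5 (consume 1 zinc): cobalt=2 gold=6
After 6 (consume 6 gold): cobalt=2
After 7 (gather 8 salt): cobalt=2 salt=8
After 8 (craft chain): chain=4 cobalt=2 salt=5
After 9 (craft chain): chain=8 cobalt=2 salt=2
After 10 (consume 6 chain): chain=2 cobalt=2 salt=2
After 11 (gather 2 rubber): chain=2 cobalt=2 rubber=2 salt=2
After 12 (gather 7 salt): chain=2 cobalt=2 rubber=2 salt=9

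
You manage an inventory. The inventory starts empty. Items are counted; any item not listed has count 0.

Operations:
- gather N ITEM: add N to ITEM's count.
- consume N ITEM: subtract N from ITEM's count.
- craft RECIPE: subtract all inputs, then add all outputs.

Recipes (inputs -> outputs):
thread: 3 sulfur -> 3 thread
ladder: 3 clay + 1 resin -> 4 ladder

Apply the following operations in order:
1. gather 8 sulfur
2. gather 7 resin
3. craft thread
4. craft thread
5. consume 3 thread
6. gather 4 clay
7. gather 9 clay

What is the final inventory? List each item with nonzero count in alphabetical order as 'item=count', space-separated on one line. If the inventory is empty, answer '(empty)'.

Answer: clay=13 resin=7 sulfur=2 thread=3

Derivation:
After 1 (gather 8 sulfur): sulfur=8
After 2 (gather 7 resin): resin=7 sulfur=8
After 3 (craft thread): resin=7 sulfur=5 thread=3
After 4 (craft thread): resin=7 sulfur=2 thread=6
After 5 (consume 3 thread): resin=7 sulfur=2 thread=3
After 6 (gather 4 clay): clay=4 resin=7 sulfur=2 thread=3
After 7 (gather 9 clay): clay=13 resin=7 sulfur=2 thread=3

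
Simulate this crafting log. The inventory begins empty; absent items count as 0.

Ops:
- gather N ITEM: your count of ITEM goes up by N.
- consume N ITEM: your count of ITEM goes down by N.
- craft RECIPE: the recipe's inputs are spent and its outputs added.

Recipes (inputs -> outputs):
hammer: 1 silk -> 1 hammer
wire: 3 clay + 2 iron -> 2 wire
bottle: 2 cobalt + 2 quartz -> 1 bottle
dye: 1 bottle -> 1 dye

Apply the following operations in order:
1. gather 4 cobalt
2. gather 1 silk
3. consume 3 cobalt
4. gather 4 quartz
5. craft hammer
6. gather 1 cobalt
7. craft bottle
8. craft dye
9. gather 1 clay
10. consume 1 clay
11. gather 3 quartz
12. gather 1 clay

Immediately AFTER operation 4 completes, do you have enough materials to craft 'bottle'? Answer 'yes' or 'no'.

Answer: no

Derivation:
After 1 (gather 4 cobalt): cobalt=4
After 2 (gather 1 silk): cobalt=4 silk=1
After 3 (consume 3 cobalt): cobalt=1 silk=1
After 4 (gather 4 quartz): cobalt=1 quartz=4 silk=1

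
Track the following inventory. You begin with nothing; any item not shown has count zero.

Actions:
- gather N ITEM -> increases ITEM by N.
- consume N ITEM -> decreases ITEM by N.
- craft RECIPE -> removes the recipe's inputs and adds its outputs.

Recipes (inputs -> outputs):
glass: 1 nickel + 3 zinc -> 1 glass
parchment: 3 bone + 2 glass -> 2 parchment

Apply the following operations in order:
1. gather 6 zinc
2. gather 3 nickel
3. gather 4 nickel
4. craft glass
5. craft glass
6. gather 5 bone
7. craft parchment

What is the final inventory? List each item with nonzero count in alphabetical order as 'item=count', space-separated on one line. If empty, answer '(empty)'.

Answer: bone=2 nickel=5 parchment=2

Derivation:
After 1 (gather 6 zinc): zinc=6
After 2 (gather 3 nickel): nickel=3 zinc=6
After 3 (gather 4 nickel): nickel=7 zinc=6
After 4 (craft glass): glass=1 nickel=6 zinc=3
After 5 (craft glass): glass=2 nickel=5
After 6 (gather 5 bone): bone=5 glass=2 nickel=5
After 7 (craft parchment): bone=2 nickel=5 parchment=2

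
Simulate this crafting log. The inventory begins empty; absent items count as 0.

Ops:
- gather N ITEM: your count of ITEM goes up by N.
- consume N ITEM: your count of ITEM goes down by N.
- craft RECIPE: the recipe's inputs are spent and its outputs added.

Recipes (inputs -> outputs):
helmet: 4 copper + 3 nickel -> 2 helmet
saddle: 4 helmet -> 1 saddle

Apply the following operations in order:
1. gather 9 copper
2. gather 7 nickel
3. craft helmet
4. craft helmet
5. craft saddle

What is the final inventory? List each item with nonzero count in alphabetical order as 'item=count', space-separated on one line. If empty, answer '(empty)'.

After 1 (gather 9 copper): copper=9
After 2 (gather 7 nickel): copper=9 nickel=7
After 3 (craft helmet): copper=5 helmet=2 nickel=4
After 4 (craft helmet): copper=1 helmet=4 nickel=1
After 5 (craft saddle): copper=1 nickel=1 saddle=1

Answer: copper=1 nickel=1 saddle=1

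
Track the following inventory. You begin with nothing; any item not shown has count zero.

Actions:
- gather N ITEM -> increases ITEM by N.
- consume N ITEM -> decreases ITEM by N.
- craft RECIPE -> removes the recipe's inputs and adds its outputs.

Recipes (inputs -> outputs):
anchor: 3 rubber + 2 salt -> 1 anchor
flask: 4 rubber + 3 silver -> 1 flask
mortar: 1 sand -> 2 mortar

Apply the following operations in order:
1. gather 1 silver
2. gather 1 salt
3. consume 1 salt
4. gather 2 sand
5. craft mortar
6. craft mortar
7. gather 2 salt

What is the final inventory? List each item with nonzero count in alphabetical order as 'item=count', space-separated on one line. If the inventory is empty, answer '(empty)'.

After 1 (gather 1 silver): silver=1
After 2 (gather 1 salt): salt=1 silver=1
After 3 (consume 1 salt): silver=1
After 4 (gather 2 sand): sand=2 silver=1
After 5 (craft mortar): mortar=2 sand=1 silver=1
After 6 (craft mortar): mortar=4 silver=1
After 7 (gather 2 salt): mortar=4 salt=2 silver=1

Answer: mortar=4 salt=2 silver=1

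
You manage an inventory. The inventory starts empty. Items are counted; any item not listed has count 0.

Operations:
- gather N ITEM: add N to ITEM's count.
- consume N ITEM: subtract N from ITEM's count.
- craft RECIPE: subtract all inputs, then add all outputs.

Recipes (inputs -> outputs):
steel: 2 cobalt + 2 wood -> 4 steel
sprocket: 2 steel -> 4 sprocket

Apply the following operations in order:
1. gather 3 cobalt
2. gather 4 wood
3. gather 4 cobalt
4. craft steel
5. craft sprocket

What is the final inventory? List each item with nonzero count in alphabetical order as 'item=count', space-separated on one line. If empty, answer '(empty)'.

Answer: cobalt=5 sprocket=4 steel=2 wood=2

Derivation:
After 1 (gather 3 cobalt): cobalt=3
After 2 (gather 4 wood): cobalt=3 wood=4
After 3 (gather 4 cobalt): cobalt=7 wood=4
After 4 (craft steel): cobalt=5 steel=4 wood=2
After 5 (craft sprocket): cobalt=5 sprocket=4 steel=2 wood=2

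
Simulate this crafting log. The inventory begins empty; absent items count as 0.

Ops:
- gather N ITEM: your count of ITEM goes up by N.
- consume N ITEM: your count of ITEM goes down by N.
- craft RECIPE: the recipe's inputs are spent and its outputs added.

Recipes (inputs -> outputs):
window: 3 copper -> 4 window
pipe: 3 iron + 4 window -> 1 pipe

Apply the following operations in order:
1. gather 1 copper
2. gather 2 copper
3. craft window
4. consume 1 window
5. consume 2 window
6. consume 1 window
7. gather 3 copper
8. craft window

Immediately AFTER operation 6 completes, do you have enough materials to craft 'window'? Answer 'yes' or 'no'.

After 1 (gather 1 copper): copper=1
After 2 (gather 2 copper): copper=3
After 3 (craft window): window=4
After 4 (consume 1 window): window=3
After 5 (consume 2 window): window=1
After 6 (consume 1 window): (empty)

Answer: no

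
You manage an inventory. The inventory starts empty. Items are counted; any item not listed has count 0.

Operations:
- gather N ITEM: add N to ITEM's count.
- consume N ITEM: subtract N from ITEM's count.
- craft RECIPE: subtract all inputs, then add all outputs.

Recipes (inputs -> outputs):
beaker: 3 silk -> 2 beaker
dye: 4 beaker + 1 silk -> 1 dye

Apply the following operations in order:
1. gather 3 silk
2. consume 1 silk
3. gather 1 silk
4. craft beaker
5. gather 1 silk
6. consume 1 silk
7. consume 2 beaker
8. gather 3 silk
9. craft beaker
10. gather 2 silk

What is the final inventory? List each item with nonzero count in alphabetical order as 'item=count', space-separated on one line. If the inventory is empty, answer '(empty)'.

After 1 (gather 3 silk): silk=3
After 2 (consume 1 silk): silk=2
After 3 (gather 1 silk): silk=3
After 4 (craft beaker): beaker=2
After 5 (gather 1 silk): beaker=2 silk=1
After 6 (consume 1 silk): beaker=2
After 7 (consume 2 beaker): (empty)
After 8 (gather 3 silk): silk=3
After 9 (craft beaker): beaker=2
After 10 (gather 2 silk): beaker=2 silk=2

Answer: beaker=2 silk=2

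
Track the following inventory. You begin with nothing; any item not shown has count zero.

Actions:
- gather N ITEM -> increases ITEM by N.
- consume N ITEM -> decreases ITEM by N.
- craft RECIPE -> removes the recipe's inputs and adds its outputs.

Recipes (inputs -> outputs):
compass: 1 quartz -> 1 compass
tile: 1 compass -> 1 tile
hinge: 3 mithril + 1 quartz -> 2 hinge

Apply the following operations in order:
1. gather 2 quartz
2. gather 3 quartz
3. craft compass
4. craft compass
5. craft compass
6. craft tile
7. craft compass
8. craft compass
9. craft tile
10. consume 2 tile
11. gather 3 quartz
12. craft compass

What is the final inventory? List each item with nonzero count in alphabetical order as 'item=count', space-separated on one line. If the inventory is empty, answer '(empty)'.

After 1 (gather 2 quartz): quartz=2
After 2 (gather 3 quartz): quartz=5
After 3 (craft compass): compass=1 quartz=4
After 4 (craft compass): compass=2 quartz=3
After 5 (craft compass): compass=3 quartz=2
After 6 (craft tile): compass=2 quartz=2 tile=1
After 7 (craft compass): compass=3 quartz=1 tile=1
After 8 (craft compass): compass=4 tile=1
After 9 (craft tile): compass=3 tile=2
After 10 (consume 2 tile): compass=3
After 11 (gather 3 quartz): compass=3 quartz=3
After 12 (craft compass): compass=4 quartz=2

Answer: compass=4 quartz=2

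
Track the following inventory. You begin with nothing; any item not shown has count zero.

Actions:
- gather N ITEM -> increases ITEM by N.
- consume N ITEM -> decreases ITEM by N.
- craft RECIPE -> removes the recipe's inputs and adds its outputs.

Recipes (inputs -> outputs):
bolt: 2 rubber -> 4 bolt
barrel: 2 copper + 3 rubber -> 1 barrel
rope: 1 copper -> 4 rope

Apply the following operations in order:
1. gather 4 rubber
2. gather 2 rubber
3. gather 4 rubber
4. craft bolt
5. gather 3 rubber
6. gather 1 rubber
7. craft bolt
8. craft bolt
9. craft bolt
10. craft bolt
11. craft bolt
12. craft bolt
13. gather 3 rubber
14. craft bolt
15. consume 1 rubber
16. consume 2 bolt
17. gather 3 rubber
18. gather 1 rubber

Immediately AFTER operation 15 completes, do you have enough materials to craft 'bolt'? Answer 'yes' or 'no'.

Answer: no

Derivation:
After 1 (gather 4 rubber): rubber=4
After 2 (gather 2 rubber): rubber=6
After 3 (gather 4 rubber): rubber=10
After 4 (craft bolt): bolt=4 rubber=8
After 5 (gather 3 rubber): bolt=4 rubber=11
After 6 (gather 1 rubber): bolt=4 rubber=12
After 7 (craft bolt): bolt=8 rubber=10
After 8 (craft bolt): bolt=12 rubber=8
After 9 (craft bolt): bolt=16 rubber=6
After 10 (craft bolt): bolt=20 rubber=4
After 11 (craft bolt): bolt=24 rubber=2
After 12 (craft bolt): bolt=28
After 13 (gather 3 rubber): bolt=28 rubber=3
After 14 (craft bolt): bolt=32 rubber=1
After 15 (consume 1 rubber): bolt=32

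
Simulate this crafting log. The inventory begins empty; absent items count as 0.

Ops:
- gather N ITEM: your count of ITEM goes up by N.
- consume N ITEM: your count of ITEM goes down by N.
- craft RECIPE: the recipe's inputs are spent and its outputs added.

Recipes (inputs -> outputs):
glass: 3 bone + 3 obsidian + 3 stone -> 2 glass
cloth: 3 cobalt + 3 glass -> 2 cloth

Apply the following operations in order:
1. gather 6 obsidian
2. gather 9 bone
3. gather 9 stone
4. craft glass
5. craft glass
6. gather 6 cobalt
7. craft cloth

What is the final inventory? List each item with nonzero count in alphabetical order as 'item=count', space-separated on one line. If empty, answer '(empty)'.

After 1 (gather 6 obsidian): obsidian=6
After 2 (gather 9 bone): bone=9 obsidian=6
After 3 (gather 9 stone): bone=9 obsidian=6 stone=9
After 4 (craft glass): bone=6 glass=2 obsidian=3 stone=6
After 5 (craft glass): bone=3 glass=4 stone=3
After 6 (gather 6 cobalt): bone=3 cobalt=6 glass=4 stone=3
After 7 (craft cloth): bone=3 cloth=2 cobalt=3 glass=1 stone=3

Answer: bone=3 cloth=2 cobalt=3 glass=1 stone=3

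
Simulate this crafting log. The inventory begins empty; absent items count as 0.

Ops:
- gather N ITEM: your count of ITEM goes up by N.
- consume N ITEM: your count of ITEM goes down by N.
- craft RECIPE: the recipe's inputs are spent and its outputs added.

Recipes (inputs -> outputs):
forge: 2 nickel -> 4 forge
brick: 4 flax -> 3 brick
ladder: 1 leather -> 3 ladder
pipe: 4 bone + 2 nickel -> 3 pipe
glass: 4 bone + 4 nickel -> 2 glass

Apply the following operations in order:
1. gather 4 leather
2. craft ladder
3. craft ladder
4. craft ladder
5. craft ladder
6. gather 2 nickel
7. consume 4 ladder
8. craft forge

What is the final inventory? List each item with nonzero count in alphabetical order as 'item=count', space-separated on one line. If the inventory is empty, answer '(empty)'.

After 1 (gather 4 leather): leather=4
After 2 (craft ladder): ladder=3 leather=3
After 3 (craft ladder): ladder=6 leather=2
After 4 (craft ladder): ladder=9 leather=1
After 5 (craft ladder): ladder=12
After 6 (gather 2 nickel): ladder=12 nickel=2
After 7 (consume 4 ladder): ladder=8 nickel=2
After 8 (craft forge): forge=4 ladder=8

Answer: forge=4 ladder=8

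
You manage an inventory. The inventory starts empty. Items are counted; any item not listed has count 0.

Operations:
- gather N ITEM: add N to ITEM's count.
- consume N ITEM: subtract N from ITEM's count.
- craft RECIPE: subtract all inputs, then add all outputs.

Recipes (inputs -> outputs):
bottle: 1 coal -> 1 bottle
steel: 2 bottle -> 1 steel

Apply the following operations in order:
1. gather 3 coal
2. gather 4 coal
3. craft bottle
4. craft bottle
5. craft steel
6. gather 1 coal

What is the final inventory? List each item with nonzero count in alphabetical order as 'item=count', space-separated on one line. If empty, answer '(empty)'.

Answer: coal=6 steel=1

Derivation:
After 1 (gather 3 coal): coal=3
After 2 (gather 4 coal): coal=7
After 3 (craft bottle): bottle=1 coal=6
After 4 (craft bottle): bottle=2 coal=5
After 5 (craft steel): coal=5 steel=1
After 6 (gather 1 coal): coal=6 steel=1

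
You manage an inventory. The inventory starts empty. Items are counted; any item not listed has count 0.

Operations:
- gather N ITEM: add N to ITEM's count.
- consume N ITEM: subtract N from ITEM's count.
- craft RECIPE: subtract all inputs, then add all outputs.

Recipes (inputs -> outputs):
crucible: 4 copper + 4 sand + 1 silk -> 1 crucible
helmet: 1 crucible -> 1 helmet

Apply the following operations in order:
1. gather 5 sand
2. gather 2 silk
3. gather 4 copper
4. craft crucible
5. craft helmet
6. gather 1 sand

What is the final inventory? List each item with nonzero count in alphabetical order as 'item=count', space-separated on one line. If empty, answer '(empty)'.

Answer: helmet=1 sand=2 silk=1

Derivation:
After 1 (gather 5 sand): sand=5
After 2 (gather 2 silk): sand=5 silk=2
After 3 (gather 4 copper): copper=4 sand=5 silk=2
After 4 (craft crucible): crucible=1 sand=1 silk=1
After 5 (craft helmet): helmet=1 sand=1 silk=1
After 6 (gather 1 sand): helmet=1 sand=2 silk=1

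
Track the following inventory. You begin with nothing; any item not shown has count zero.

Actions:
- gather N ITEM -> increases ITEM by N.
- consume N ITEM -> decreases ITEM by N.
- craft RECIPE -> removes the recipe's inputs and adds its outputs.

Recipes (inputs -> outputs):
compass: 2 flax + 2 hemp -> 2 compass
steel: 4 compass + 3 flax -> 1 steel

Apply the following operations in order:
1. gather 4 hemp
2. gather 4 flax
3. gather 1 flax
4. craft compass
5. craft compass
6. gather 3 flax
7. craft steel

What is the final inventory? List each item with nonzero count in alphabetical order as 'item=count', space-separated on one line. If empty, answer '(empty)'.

After 1 (gather 4 hemp): hemp=4
After 2 (gather 4 flax): flax=4 hemp=4
After 3 (gather 1 flax): flax=5 hemp=4
After 4 (craft compass): compass=2 flax=3 hemp=2
After 5 (craft compass): compass=4 flax=1
After 6 (gather 3 flax): compass=4 flax=4
After 7 (craft steel): flax=1 steel=1

Answer: flax=1 steel=1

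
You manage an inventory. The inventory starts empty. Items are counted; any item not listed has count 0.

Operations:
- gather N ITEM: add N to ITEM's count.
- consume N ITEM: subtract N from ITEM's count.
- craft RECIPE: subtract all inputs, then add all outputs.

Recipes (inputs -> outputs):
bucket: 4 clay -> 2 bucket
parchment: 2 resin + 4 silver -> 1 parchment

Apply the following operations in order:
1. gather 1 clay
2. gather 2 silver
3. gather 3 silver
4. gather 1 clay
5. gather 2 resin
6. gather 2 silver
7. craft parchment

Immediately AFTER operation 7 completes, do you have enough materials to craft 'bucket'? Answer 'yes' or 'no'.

Answer: no

Derivation:
After 1 (gather 1 clay): clay=1
After 2 (gather 2 silver): clay=1 silver=2
After 3 (gather 3 silver): clay=1 silver=5
After 4 (gather 1 clay): clay=2 silver=5
After 5 (gather 2 resin): clay=2 resin=2 silver=5
After 6 (gather 2 silver): clay=2 resin=2 silver=7
After 7 (craft parchment): clay=2 parchment=1 silver=3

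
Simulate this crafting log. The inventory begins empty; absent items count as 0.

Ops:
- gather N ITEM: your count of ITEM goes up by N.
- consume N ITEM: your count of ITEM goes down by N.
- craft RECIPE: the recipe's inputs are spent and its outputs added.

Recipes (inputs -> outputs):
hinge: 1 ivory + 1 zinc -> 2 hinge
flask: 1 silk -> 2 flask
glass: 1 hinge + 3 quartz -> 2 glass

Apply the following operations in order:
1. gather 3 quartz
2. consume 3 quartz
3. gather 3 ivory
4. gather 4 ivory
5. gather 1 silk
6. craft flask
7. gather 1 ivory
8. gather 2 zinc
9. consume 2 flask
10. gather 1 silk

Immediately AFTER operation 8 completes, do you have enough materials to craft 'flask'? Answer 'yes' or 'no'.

Answer: no

Derivation:
After 1 (gather 3 quartz): quartz=3
After 2 (consume 3 quartz): (empty)
After 3 (gather 3 ivory): ivory=3
After 4 (gather 4 ivory): ivory=7
After 5 (gather 1 silk): ivory=7 silk=1
After 6 (craft flask): flask=2 ivory=7
After 7 (gather 1 ivory): flask=2 ivory=8
After 8 (gather 2 zinc): flask=2 ivory=8 zinc=2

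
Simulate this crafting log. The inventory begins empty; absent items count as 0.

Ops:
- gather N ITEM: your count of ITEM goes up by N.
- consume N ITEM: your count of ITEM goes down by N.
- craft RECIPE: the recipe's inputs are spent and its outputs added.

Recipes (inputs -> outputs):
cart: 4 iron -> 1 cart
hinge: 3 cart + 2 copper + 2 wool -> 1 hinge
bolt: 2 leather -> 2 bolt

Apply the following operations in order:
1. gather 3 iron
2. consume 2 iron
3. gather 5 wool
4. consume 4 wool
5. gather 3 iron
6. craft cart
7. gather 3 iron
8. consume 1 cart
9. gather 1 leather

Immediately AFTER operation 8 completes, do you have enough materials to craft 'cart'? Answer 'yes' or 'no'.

After 1 (gather 3 iron): iron=3
After 2 (consume 2 iron): iron=1
After 3 (gather 5 wool): iron=1 wool=5
After 4 (consume 4 wool): iron=1 wool=1
After 5 (gather 3 iron): iron=4 wool=1
After 6 (craft cart): cart=1 wool=1
After 7 (gather 3 iron): cart=1 iron=3 wool=1
After 8 (consume 1 cart): iron=3 wool=1

Answer: no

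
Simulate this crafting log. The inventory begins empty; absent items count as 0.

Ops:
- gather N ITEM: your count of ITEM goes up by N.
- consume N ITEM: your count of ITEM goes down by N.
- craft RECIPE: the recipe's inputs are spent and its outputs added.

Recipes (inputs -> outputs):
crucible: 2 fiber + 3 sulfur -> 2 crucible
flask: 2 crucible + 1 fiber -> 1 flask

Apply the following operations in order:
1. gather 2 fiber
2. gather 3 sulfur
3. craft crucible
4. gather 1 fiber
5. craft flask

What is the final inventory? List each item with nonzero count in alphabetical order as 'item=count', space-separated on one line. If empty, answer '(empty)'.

After 1 (gather 2 fiber): fiber=2
After 2 (gather 3 sulfur): fiber=2 sulfur=3
After 3 (craft crucible): crucible=2
After 4 (gather 1 fiber): crucible=2 fiber=1
After 5 (craft flask): flask=1

Answer: flask=1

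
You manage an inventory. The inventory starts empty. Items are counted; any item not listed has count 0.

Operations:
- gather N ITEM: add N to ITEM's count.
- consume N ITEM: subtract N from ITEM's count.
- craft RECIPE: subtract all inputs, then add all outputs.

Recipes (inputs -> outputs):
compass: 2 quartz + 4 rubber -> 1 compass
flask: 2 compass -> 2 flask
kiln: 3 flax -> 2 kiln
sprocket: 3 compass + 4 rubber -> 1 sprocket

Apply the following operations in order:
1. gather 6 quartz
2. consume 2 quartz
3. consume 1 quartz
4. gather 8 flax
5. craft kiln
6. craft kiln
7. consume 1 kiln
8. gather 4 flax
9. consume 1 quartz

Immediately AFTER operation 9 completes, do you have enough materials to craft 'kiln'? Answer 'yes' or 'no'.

Answer: yes

Derivation:
After 1 (gather 6 quartz): quartz=6
After 2 (consume 2 quartz): quartz=4
After 3 (consume 1 quartz): quartz=3
After 4 (gather 8 flax): flax=8 quartz=3
After 5 (craft kiln): flax=5 kiln=2 quartz=3
After 6 (craft kiln): flax=2 kiln=4 quartz=3
After 7 (consume 1 kiln): flax=2 kiln=3 quartz=3
After 8 (gather 4 flax): flax=6 kiln=3 quartz=3
After 9 (consume 1 quartz): flax=6 kiln=3 quartz=2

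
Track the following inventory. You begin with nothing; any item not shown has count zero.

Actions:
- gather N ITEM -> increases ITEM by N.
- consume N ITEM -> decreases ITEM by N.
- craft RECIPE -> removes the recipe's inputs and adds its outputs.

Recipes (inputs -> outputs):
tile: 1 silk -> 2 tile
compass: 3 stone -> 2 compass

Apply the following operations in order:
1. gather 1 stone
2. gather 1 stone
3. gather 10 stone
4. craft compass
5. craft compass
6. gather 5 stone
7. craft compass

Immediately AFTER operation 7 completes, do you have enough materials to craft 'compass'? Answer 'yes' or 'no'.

Answer: yes

Derivation:
After 1 (gather 1 stone): stone=1
After 2 (gather 1 stone): stone=2
After 3 (gather 10 stone): stone=12
After 4 (craft compass): compass=2 stone=9
After 5 (craft compass): compass=4 stone=6
After 6 (gather 5 stone): compass=4 stone=11
After 7 (craft compass): compass=6 stone=8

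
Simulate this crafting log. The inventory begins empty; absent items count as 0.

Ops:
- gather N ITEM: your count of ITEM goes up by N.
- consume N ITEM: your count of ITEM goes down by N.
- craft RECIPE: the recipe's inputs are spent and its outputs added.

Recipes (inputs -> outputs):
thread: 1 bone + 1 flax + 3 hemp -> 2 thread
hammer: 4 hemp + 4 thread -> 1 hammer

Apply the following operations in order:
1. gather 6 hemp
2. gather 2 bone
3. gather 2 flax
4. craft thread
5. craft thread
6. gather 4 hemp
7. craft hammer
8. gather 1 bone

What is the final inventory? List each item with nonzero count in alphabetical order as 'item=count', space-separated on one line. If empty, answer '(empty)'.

Answer: bone=1 hammer=1

Derivation:
After 1 (gather 6 hemp): hemp=6
After 2 (gather 2 bone): bone=2 hemp=6
After 3 (gather 2 flax): bone=2 flax=2 hemp=6
After 4 (craft thread): bone=1 flax=1 hemp=3 thread=2
After 5 (craft thread): thread=4
After 6 (gather 4 hemp): hemp=4 thread=4
After 7 (craft hammer): hammer=1
After 8 (gather 1 bone): bone=1 hammer=1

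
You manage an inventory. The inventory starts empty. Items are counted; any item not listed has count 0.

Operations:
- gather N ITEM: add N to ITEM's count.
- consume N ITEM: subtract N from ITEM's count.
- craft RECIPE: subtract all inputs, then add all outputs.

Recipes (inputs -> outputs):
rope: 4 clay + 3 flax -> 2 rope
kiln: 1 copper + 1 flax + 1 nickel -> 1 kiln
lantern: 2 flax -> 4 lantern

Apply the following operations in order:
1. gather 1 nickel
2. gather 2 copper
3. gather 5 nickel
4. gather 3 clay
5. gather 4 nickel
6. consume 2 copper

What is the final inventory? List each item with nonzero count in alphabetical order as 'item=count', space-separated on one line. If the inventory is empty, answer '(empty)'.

After 1 (gather 1 nickel): nickel=1
After 2 (gather 2 copper): copper=2 nickel=1
After 3 (gather 5 nickel): copper=2 nickel=6
After 4 (gather 3 clay): clay=3 copper=2 nickel=6
After 5 (gather 4 nickel): clay=3 copper=2 nickel=10
After 6 (consume 2 copper): clay=3 nickel=10

Answer: clay=3 nickel=10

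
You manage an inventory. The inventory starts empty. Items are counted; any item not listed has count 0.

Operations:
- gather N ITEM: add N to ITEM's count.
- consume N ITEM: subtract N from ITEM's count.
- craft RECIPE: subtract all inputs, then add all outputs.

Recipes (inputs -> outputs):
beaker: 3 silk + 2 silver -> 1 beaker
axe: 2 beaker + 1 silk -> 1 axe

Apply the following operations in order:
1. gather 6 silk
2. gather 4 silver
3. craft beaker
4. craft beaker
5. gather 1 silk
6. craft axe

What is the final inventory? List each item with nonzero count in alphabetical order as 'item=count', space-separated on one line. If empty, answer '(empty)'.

Answer: axe=1

Derivation:
After 1 (gather 6 silk): silk=6
After 2 (gather 4 silver): silk=6 silver=4
After 3 (craft beaker): beaker=1 silk=3 silver=2
After 4 (craft beaker): beaker=2
After 5 (gather 1 silk): beaker=2 silk=1
After 6 (craft axe): axe=1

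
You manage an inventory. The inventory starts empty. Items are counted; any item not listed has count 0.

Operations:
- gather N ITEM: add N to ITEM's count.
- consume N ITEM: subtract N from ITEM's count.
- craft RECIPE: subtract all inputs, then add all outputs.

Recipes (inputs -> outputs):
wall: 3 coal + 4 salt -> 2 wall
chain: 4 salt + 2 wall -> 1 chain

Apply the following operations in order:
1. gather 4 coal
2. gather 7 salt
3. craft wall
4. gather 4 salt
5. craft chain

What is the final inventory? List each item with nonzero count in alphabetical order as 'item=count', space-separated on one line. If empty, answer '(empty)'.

After 1 (gather 4 coal): coal=4
After 2 (gather 7 salt): coal=4 salt=7
After 3 (craft wall): coal=1 salt=3 wall=2
After 4 (gather 4 salt): coal=1 salt=7 wall=2
After 5 (craft chain): chain=1 coal=1 salt=3

Answer: chain=1 coal=1 salt=3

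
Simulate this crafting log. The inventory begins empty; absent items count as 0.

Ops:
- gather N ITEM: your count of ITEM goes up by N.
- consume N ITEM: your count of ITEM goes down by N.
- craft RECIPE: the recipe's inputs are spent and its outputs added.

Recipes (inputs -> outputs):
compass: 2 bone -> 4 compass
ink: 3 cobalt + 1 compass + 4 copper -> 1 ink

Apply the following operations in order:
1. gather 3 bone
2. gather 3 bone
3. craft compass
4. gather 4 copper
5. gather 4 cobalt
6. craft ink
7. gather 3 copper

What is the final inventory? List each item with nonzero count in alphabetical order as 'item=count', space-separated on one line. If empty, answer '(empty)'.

After 1 (gather 3 bone): bone=3
After 2 (gather 3 bone): bone=6
After 3 (craft compass): bone=4 compass=4
After 4 (gather 4 copper): bone=4 compass=4 copper=4
After 5 (gather 4 cobalt): bone=4 cobalt=4 compass=4 copper=4
After 6 (craft ink): bone=4 cobalt=1 compass=3 ink=1
After 7 (gather 3 copper): bone=4 cobalt=1 compass=3 copper=3 ink=1

Answer: bone=4 cobalt=1 compass=3 copper=3 ink=1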